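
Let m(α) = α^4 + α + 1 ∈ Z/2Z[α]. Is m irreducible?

Yes

Check for roots in Z/2Z: m(0) = 1; m(1) = 1.
No roots, so no linear factors.
Monic irreducibles of degree 2 over GF(2): α^2 + α + 1.
None of them divide m (all give nonzero remainder).
No irreducible factor of degree ≤ 2 exists, so m is irreducible over GF(2).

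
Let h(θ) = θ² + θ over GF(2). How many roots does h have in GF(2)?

2

Evaluate at each of the 2 elements of GF(2):
h(0) = 0 → root; h(1) = 0 → root.
Roots: {0, 1}.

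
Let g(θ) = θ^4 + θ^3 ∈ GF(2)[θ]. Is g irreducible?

No

Check for roots in GF(2): g(0) = 0 → root; g(1) = 0 → root.
g(0) = 0, so (θ) divides g(θ); g is reducible.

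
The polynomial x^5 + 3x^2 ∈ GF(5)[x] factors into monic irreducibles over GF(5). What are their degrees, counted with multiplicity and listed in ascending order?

1, 1, 1, 2

Write g(x) = x^5 + 3x^2.
Roots in GF(5): g(0) = 0 → root; g(1) = 4; g(2) = 4; g(3) = 0 → root; g(4) = 2.
Linear factors from roots: (x), (x + 2).
Complete factorization: g(x) = (x + 2)·(x)^2·(x^2 + 3x + 4).
Factor degrees with multiplicity: 1 + 1 + 1 + 2 = 5.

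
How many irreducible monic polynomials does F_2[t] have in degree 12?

335

The number of monic irreducibles of degree 12 over GF(2) is (1/12)·Σ_{d∣12} μ(12/d) 2^d.
Divisors of 12: 1, 2, 3, 4, 6, 12; μ(12/d) for each: 0, 1, 0, -1, -1, 1.
Σ = 2^2 − 2^4 − 2^6 + 2^12 = 4020.
N = 4020/12 = 335.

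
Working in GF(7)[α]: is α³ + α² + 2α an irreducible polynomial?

No

Write g(α) = α³ + α² + 2α.
Check for roots in GF(7): g(0) = 0 → root; g(1) = 4; g(2) = 2; g(3) = 0 → root; g(4) = 4; g(5) = 6; g(6) = 5.
g(0) = 0, so (α) divides g(α); g is reducible.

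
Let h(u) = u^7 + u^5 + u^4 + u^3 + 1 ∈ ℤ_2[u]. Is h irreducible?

Check for roots in ℤ_2: h(0) = 1; h(1) = 1.
No roots, so no linear factors.
Monic irreducibles of degree 2 over GF(2): u^2 + u + 1.
None of them divide h (all give nonzero remainder).
Monic irreducibles of degree 3 over GF(2): u^3 + u + 1, u^3 + u^2 + 1.
None of them divide h (all give nonzero remainder).
No irreducible factor of degree ≤ 3 exists, so h is irreducible over GF(2).

Yes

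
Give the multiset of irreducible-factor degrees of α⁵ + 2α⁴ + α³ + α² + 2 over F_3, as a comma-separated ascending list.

1, 2, 2

Write h(α) = α⁵ + 2α⁴ + α³ + α² + 2.
Roots in F_3: h(0) = 2; h(1) = 1; h(2) = 0 → root.
Linear factors from roots: (α + 1).
Complete factorization: h(α) = (α + 1)·(α² + 1)·(α² + α + 2).
Factor degrees with multiplicity: 1 + 2 + 2 = 5.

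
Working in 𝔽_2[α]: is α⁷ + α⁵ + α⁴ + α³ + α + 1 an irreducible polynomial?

No

Write h(α) = α⁷ + α⁵ + α⁴ + α³ + α + 1.
Check for roots in 𝔽_2: h(0) = 1; h(1) = 0 → root.
h(1) = 0, so (α − 1) divides h(α); h is reducible.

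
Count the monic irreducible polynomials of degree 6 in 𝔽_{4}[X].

670

The number of monic irreducibles of degree 6 over GF(4) is (1/6)·Σ_{d∣6} μ(6/d) 4^d.
Divisors of 6: 1, 2, 3, 6; μ(6/d) for each: 1, -1, -1, 1.
Σ = 4^1 − 4^2 − 4^3 + 4^6 = 4020.
N = 4020/6 = 670.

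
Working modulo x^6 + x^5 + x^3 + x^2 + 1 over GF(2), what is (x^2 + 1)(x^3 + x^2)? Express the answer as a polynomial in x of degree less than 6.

x^5 + x^4 + x^3 + x^2

Multiply in GF(2)[x]: (x^2 + 1)·(x^3 + x^2) = x^5 + x^4 + x^3 + x^2.
Reduced: x^5 + x^4 + x^3 + x^2.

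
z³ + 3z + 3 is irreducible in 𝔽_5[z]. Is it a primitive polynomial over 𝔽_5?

Yes

Write f(z) = z³ + 3z + 3.
|GF(5^3)^×| = 5^3 − 1 = 124. Prime factorization: 124 = 2^2·31.
f is primitive ⇔ z has order 124 in GF(5)[z]/(f), i.e. z^(124/q) ≠ 1 for each prime q | 124.
z^(62) mod f = 4.
z^(4) mod f = 2z² + 2z.
None equal 1, so z has full order 124; f is primitive.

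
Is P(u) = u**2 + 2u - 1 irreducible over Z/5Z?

Check for roots in Z/5Z: P(0) = 4; P(1) = 2; P(2) = 2; P(3) = 4; P(4) = 3.
No roots. A degree-2 polynomial over a field with no linear factor is irreducible.

Yes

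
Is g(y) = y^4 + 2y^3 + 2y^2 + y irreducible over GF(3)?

Check for roots in GF(3): g(0) = 0 → root; g(1) = 0 → root; g(2) = 0 → root.
g(0) = 0, so (y) divides g(y); g is reducible.

No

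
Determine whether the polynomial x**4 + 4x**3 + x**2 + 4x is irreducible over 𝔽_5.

Write f(x) = x**4 + 4x**3 + x**2 + 4x.
Check for roots in 𝔽_5: f(0) = 0 → root; f(1) = 0 → root; f(2) = 0 → root; f(3) = 0 → root; f(4) = 4.
f(0) = 0, so (x) divides f(x); f is reducible.

No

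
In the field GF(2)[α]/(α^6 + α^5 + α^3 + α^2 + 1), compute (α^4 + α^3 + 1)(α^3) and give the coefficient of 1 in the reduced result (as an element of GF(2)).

0

Multiply in GF(2)[α]: (α^4 + α^3 + 1)·(α^3) = α^7 + α^6 + α^3.
Reduce using α^6 ≡ α^5 + α^3 + α^2 + 1 (mod α^6 + α^5 + α^3 + α^2 + 1).
Reduced: α^4 + α.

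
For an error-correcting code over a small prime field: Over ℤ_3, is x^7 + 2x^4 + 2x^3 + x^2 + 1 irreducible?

Yes

Write P(x) = x^7 + 2x^4 + 2x^3 + x^2 + 1.
Check for roots in ℤ_3: P(0) = 1; P(1) = 1; P(2) = 1.
No roots, so no linear factors.
Monic irreducibles of degree 2 over GF(3): x^2 + 1, x^2 + x + 2, x^2 + 2x + 2.
None of them divide P (all give nonzero remainder).
Degree-3 irreducible divisors: test the 8 monic irreducibles of degree 3 over GF(3).
None of them divide P (all give nonzero remainder).
No irreducible factor of degree ≤ 3 exists, so P is irreducible over GF(3).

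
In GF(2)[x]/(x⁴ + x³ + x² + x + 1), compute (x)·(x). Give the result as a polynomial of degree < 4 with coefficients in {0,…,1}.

x^2

Multiply in GF(2)[x]: (x)·(x) = x².
Reduced: x².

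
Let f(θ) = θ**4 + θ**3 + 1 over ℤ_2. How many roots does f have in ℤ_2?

Evaluate at each of the 2 elements of ℤ_2:
f(0) = 1; f(1) = 1.
No element is a root.

0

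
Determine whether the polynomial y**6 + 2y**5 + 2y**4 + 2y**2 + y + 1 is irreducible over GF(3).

Write P(y) = y**6 + 2y**5 + 2y**4 + 2y**2 + y + 1.
Check for roots in GF(3): P(0) = 1; P(1) = 0 → root; P(2) = 0 → root.
P(1) = 0, so (y − 1) divides P(y); P is reducible.

No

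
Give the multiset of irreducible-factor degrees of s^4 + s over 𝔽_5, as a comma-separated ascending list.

1, 1, 2

Write f(s) = s^4 + s.
Roots in 𝔽_5: f(0) = 0 → root; f(1) = 2; f(2) = 3; f(3) = 4; f(4) = 0 → root.
Linear factors from roots: (s), (s + 1).
Complete factorization: f(s) = (s)·(s + 1)·(s^2 - s + 1).
Factor degrees with multiplicity: 1 + 1 + 2 = 4.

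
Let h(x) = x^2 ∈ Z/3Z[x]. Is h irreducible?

Check for roots in Z/3Z: h(0) = 0 → root; h(1) = 1; h(2) = 1.
h(0) = 0, so (x) divides h(x); h is reducible.

No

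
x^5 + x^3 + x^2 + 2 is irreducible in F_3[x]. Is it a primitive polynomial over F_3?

Write f(x) = x^5 + x^3 + x^2 + 2.
|GF(3^5)^×| = 3^5 − 1 = 242. Prime factorization: 242 = 2·11^2.
f is primitive ⇔ x has order 242 in GF(3)[x]/(f), i.e. x^(242/q) ≠ 1 for each prime q | 242.
x^(121) mod f = 1
x^(22) mod f = x^4 + 2x^2 + 2x + 2.
Since x^(121) = 1, the order of x divides 121 < 242; not primitive.

No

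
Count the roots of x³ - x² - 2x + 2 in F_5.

1

Write f(x) = x³ - x² - 2x + 2.
Evaluate at each of the 5 elements of F_5:
f(0) = 2; f(1) = 0 → root; f(2) = 2; f(3) = 4; f(4) = 2.
Roots: {1}.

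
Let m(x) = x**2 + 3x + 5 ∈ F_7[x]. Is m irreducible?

Yes

Check for roots in F_7: m(0) = 5; m(1) = 2; m(2) = 1; m(3) = 2; m(4) = 5; m(5) = 3; m(6) = 3.
No roots. A degree-2 polynomial over a field with no linear factor is irreducible.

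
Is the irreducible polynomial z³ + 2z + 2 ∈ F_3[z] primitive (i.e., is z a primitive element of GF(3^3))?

No

Write f(z) = z³ + 2z + 2.
|GF(3^3)^×| = 3^3 − 1 = 26. Prime factorization: 26 = 2·13.
f is primitive ⇔ z has order 26 in GF(3)[z]/(f), i.e. z^(26/q) ≠ 1 for each prime q | 26.
z^(13) mod f = 1
z^(2) mod f = z².
Since z^(13) = 1, the order of z divides 13 < 26; not primitive.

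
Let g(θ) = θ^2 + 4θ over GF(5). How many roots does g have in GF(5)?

Evaluate at each of the 5 elements of GF(5):
g(0) = 0 → root; g(1) = 0 → root; g(2) = 2; g(3) = 1; g(4) = 2.
Roots: {0, 1}.

2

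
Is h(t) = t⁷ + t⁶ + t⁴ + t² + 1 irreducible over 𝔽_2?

Check for roots in 𝔽_2: h(0) = 1; h(1) = 1.
No roots, so no linear factors.
Monic irreducibles of degree 2 over GF(2): t² + t + 1.
None of them divide h (all give nonzero remainder).
Monic irreducibles of degree 3 over GF(2): t³ + t + 1, t³ + t² + 1.
None of them divide h (all give nonzero remainder).
No irreducible factor of degree ≤ 3 exists, so h is irreducible over GF(2).

Yes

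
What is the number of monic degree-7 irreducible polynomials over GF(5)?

By the necklace-counting formula, N_5(7) = (1/7) Σ_{d|7} μ(7/d)·5^d.
Divisors of 7: 1, 7; μ(7/d) for each: -1, 1.
Σ = − 5^1 + 5^7 = 78120.
N = 78120/7 = 11160.

11160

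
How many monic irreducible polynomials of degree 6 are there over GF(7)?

x^(7^6) − x is the product of all monic irreducibles of degree dividing 6; Möbius inversion gives N = (1/6) Σ μ(6/d)·7^d.
Divisors of 6: 1, 2, 3, 6; μ(6/d) for each: 1, -1, -1, 1.
Σ = 7^1 − 7^2 − 7^3 + 7^6 = 117264.
N = 117264/6 = 19544.

19544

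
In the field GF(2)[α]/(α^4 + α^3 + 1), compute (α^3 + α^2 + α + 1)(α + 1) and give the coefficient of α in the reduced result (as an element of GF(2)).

0

Multiply in GF(2)[α]: (α^3 + α^2 + α + 1)·(α + 1) = α^4 + 1.
Reduce using α^4 ≡ α^3 + 1 (mod α^4 + α^3 + 1).
Reduced: α^3.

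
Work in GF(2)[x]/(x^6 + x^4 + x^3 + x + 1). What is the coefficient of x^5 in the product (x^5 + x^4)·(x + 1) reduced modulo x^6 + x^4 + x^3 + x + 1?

0

Multiply in GF(2)[x]: (x^5 + x^4)·(x + 1) = x^6 + x^4.
Reduce using x^6 ≡ x^4 + x^3 + x + 1 (mod x^6 + x^4 + x^3 + x + 1).
Reduced: x^3 + x + 1.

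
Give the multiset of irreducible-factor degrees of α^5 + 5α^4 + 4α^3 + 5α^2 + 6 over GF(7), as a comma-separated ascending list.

1, 1, 1, 2

Write g(α) = α^5 + 5α^4 + 4α^3 + 5α^2 + 6.
Linear factors from roots: (α + 6), (α + 3), (α + 2).
Complete factorization: g(α) = (α + 2)·(α + 3)·(α + 6)·(α^2 + α + 6).
Factor degrees with multiplicity: 1 + 1 + 1 + 2 = 5.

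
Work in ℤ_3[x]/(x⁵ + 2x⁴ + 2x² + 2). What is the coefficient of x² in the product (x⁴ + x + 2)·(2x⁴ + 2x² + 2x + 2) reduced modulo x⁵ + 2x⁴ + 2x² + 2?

Multiply in ℤ_3[x]: (x⁴ + x + 2)·(2x⁴ + 2x² + 2x + 2) = 2x⁸ + 2x⁶ + x⁵ + 2x³ + 1.
Reduce using x⁵ ≡ x⁴ + x² + 1 (mod x⁵ + 2x⁴ + 2x² + 2).
Reduced: 2x³ + x + 2.

0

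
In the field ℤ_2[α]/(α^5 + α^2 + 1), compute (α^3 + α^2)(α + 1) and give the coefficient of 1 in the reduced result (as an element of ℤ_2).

0

Multiply in ℤ_2[α]: (α^3 + α^2)·(α + 1) = α^4 + α^2.
Reduced: α^4 + α^2.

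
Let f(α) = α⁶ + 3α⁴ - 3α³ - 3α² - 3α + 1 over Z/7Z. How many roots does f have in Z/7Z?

1

Evaluate at each of the 7 elements of Z/7Z:
f(0) = 1; f(1) = 3; f(2) = 1; f(3) = 2; f(4) = 0 → root; f(5) = 5; f(6) = 1.
Roots: {4}.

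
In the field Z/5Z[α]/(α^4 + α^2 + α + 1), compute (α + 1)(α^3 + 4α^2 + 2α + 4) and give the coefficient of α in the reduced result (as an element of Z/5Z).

Multiply in Z/5Z[α]: (α + 1)·(α^3 + 4α^2 + 2α + 4) = α^4 + α^2 + α + 4.
Reduce using α^4 ≡ 4α^2 + 4α + 4 (mod α^4 + α^2 + α + 1).
Reduced: 3.

0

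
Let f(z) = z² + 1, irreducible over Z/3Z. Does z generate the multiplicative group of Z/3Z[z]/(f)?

|GF(3^2)^×| = 3^2 − 1 = 8. Prime factorization: 8 = 2^3.
f is primitive ⇔ z has order 8 in GF(3)[z]/(f), i.e. z^(8/q) ≠ 1 for each prime q | 8.
z^(4) mod f = 1
Since z^(4) = 1, the order of z divides 4 < 8; not primitive.

No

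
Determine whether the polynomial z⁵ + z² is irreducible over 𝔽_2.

No

Write P(z) = z⁵ + z².
Check for roots in 𝔽_2: P(0) = 0 → root; P(1) = 0 → root.
P(0) = 0, so (z) divides P(z); P is reducible.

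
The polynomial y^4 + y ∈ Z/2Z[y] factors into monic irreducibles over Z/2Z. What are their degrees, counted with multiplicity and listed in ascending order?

Write f(y) = y^4 + y.
Roots in Z/2Z: f(0) = 0 → root; f(1) = 0 → root.
Linear factors from roots: (y), (y + 1).
Complete factorization: f(y) = (y)·(y + 1)·(y^2 + y + 1).
Factor degrees with multiplicity: 1 + 1 + 2 = 4.

1, 1, 2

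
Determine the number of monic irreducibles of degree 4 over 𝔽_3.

The number of monic irreducibles of degree 4 over GF(3) is (1/4)·Σ_{d∣4} μ(4/d) 3^d.
Divisors of 4: 1, 2, 4; μ(4/d) for each: 0, -1, 1.
Σ = − 3^2 + 3^4 = 72.
N = 72/4 = 18.

18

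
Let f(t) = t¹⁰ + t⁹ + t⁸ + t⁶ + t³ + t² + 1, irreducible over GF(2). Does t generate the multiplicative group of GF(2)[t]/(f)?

|GF(2^10)^×| = 2^10 − 1 = 1023. Prime factorization: 1023 = 3·11·31.
f is primitive ⇔ t has order 1023 in GF(2)[t]/(f), i.e. t^(1023/q) ≠ 1 for each prime q | 1023.
t^(341) mod f = t⁹ + t⁷ + t⁶ + t⁵.
t^(93) mod f = t⁸ + t⁷ + t⁵ + t² + 1.
t^(33) mod f = t⁷ + t⁶ + t².
None equal 1, so t has full order 1023; f is primitive.

Yes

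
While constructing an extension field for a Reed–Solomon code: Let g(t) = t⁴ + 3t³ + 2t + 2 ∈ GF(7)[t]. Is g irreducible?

Yes

Check for roots in GF(7): g(0) = 2; g(1) = 1; g(2) = 4; g(3) = 2; g(4) = 3; g(5) = 4; g(6) = 5.
No roots, so no linear factors.
Degree-2 irreducible divisors: test the 21 monic irreducibles of degree 2 over GF(7).
None of them divide g (all give nonzero remainder).
No irreducible factor of degree ≤ 2 exists, so g is irreducible over GF(7).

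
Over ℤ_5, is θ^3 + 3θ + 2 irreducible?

Yes

Write g(θ) = θ^3 + 3θ + 2.
Check for roots in ℤ_5: g(0) = 2; g(1) = 1; g(2) = 1; g(3) = 3; g(4) = 3.
No roots. A degree-3 polynomial over a field with no linear factor is irreducible.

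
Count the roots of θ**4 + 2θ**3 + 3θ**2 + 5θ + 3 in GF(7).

Write f(θ) = θ**4 + 2θ**3 + 3θ**2 + 5θ + 3.
Evaluate at each of the 7 elements of GF(7):
f(0) = 3; f(1) = 0 → root; f(2) = 1; f(3) = 5; f(4) = 0 → root; f(5) = 5; f(6) = 0 → root.
Roots: {1, 4, 6}.

3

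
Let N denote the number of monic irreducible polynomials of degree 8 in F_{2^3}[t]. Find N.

The number of monic irreducibles of degree 8 over GF(8) is (1/8)·Σ_{d∣8} μ(8/d) 8^d.
Divisors of 8: 1, 2, 4, 8; μ(8/d) for each: 0, 0, -1, 1.
Σ = − 8^4 + 8^8 = 16773120.
N = 16773120/8 = 2096640.

2096640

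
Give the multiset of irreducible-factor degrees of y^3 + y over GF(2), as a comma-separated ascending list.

Write f(y) = y^3 + y.
Roots in GF(2): f(0) = 0 → root; f(1) = 0 → root.
Linear factors from roots: (y), (y + 1).
Complete factorization: f(y) = (y)·(y + 1)^2.
Factor degrees with multiplicity: 1 + 1 + 1 = 3.

1, 1, 1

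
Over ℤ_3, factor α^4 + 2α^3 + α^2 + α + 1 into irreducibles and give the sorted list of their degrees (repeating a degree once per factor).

1, 1, 2

Write h(α) = α^4 + 2α^3 + α^2 + α + 1.
Roots in ℤ_3: h(0) = 1; h(1) = 0 → root; h(2) = 0 → root.
Linear factors from roots: (α + 2), (α + 1).
Complete factorization: h(α) = (α + 1)·(α + 2)·(α^2 + 2α + 2).
Factor degrees with multiplicity: 1 + 1 + 2 = 4.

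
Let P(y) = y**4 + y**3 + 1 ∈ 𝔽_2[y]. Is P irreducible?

Yes

Check for roots in 𝔽_2: P(0) = 1; P(1) = 1.
No roots, so no linear factors.
Monic irreducibles of degree 2 over GF(2): y**2 + y + 1.
None of them divide P (all give nonzero remainder).
No irreducible factor of degree ≤ 2 exists, so P is irreducible over GF(2).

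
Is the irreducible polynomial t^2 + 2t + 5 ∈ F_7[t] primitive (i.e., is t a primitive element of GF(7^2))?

Write f(t) = t^2 + 2t + 5.
|GF(7^2)^×| = 7^2 − 1 = 48. Prime factorization: 48 = 2^4·3.
f is primitive ⇔ t has order 48 in GF(7)[t]/(f), i.e. t^(48/q) ≠ 1 for each prime q | 48.
t^(24) mod f = 6.
t^(16) mod f = 4.
None equal 1, so t has full order 48; f is primitive.

Yes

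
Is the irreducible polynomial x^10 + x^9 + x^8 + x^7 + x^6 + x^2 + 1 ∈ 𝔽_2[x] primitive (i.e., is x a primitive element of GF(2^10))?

Write f(x) = x^10 + x^9 + x^8 + x^7 + x^6 + x^2 + 1.
|GF(2^10)^×| = 2^10 − 1 = 1023. Prime factorization: 1023 = 3·11·31.
f is primitive ⇔ x has order 1023 in GF(2)[x]/(f), i.e. x^(1023/q) ≠ 1 for each prime q | 1023.
x^(341) mod f = 1
x^(93) mod f = x^7 + x^6 + x^5 + x^4 + 1.
x^(33) mod f = x^7 + x^3 + x^2 + x.
Since x^(341) = 1, the order of x divides 341 < 1023; not primitive.

No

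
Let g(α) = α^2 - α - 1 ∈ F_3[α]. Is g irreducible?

Check for roots in F_3: g(0) = 2; g(1) = 2; g(2) = 1.
No roots. A degree-2 polynomial over a field with no linear factor is irreducible.

Yes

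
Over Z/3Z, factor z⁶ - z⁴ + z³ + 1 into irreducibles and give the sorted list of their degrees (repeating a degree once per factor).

Write f(z) = z⁶ - z⁴ + z³ + 1.
Roots in Z/3Z: f(0) = 1; f(1) = 2; f(2) = 0 → root.
Linear factors from roots: (z + 1).
Complete factorization: f(z) = (z + 1)·(z² + z - 1)·(z³ + z² - 1).
Factor degrees with multiplicity: 1 + 2 + 3 = 6.

1, 2, 3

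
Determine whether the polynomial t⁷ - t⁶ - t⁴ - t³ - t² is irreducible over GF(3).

No

Write g(t) = t⁷ - t⁶ - t⁴ - t³ - t².
Check for roots in GF(3): g(0) = 0 → root; g(1) = 0 → root; g(2) = 0 → root.
g(0) = 0, so (t) divides g(t); g is reducible.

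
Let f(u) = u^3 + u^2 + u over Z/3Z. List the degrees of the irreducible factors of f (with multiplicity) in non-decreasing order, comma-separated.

Roots in Z/3Z: f(0) = 0 → root; f(1) = 0 → root; f(2) = 2.
Linear factors from roots: (u), (u + 2).
Complete factorization: f(u) = (u)·(u + 2)^2.
Factor degrees with multiplicity: 1 + 1 + 1 = 3.

1, 1, 1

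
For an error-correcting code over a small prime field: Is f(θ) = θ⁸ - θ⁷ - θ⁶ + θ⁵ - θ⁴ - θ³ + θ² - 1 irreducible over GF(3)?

Check for roots in GF(3): f(0) = 2; f(1) = 1; f(2) = 0 → root.
f(2) = 0, so (θ − 2) divides f(θ); f is reducible.

No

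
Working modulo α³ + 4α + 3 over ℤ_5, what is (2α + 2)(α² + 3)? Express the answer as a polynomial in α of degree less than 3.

Multiply in ℤ_5[α]: (2α + 2)·(α² + 3) = 2α³ + 2α² + α + 1.
Reduce using α³ ≡ α + 2 (mod α³ + 4α + 3).
Reduced: 2α² + 3α.

2α^2 + 3α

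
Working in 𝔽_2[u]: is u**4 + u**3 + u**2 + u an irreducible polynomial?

Write m(u) = u**4 + u**3 + u**2 + u.
Check for roots in 𝔽_2: m(0) = 0 → root; m(1) = 0 → root.
m(0) = 0, so (u) divides m(u); m is reducible.

No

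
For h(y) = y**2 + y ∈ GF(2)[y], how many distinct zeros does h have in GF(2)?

Evaluate at each of the 2 elements of GF(2):
h(0) = 0 → root; h(1) = 0 → root.
Roots: {0, 1}.

2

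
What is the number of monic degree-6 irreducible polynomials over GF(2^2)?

Gauss's count: N_{4}(6) = (1/6) Σ_{d|6} μ(6/d)·4^d.
Divisors of 6: 1, 2, 3, 6; μ(6/d) for each: 1, -1, -1, 1.
Σ = 4^1 − 4^2 − 4^3 + 4^6 = 4020.
N = 4020/6 = 670.

670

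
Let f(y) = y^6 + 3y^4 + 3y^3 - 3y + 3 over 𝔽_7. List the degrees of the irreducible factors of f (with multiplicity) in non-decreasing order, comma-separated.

1, 1, 1, 1, 2

Linear factors from roots: (y - 1), (y - 2), (y + 3), (y + 1).
Complete factorization: f(y) = (y + 1)·(y + 3)·(y - 2)·(y - 1)·(y^2 - y - 3).
Factor degrees with multiplicity: 1 + 1 + 1 + 1 + 2 = 6.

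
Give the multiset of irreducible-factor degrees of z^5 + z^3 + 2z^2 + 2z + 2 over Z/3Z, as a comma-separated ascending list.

Write h(z) = z^5 + z^3 + 2z^2 + 2z + 2.
Roots in Z/3Z: h(0) = 2; h(1) = 2; h(2) = 0 → root.
Linear factors from roots: (z + 1).
Complete factorization: h(z) = (z + 1)^2·(z^3 + z^2 + z + 2).
Factor degrees with multiplicity: 1 + 1 + 3 = 5.

1, 1, 3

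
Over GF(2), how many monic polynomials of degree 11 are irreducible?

The number of monic irreducibles of degree 11 over GF(2) is (1/11)·Σ_{d∣11} μ(11/d) 2^d.
Divisors of 11: 1, 11; μ(11/d) for each: -1, 1.
Σ = − 2^1 + 2^11 = 2046.
N = 2046/11 = 186.

186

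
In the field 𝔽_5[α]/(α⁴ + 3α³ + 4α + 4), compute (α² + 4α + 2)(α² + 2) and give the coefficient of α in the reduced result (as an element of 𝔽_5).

Multiply in 𝔽_5[α]: (α² + 4α + 2)·(α² + 2) = α⁴ + 4α³ + 4α² + 3α + 4.
Reduce using α⁴ ≡ 2α³ + α + 1 (mod α⁴ + 3α³ + 4α + 4).
Reduced: α³ + 4α² + 4α.

4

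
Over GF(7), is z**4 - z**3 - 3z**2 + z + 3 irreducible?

Yes

Write f(z) = z**4 - z**3 - 3z**2 + z + 3.
Check for roots in GF(7): f(0) = 3; f(1) = 1; f(2) = 1; f(3) = 5; f(4) = 4; f(5) = 6; f(6) = 1.
No roots, so no linear factors.
Degree-2 irreducible divisors: test the 21 monic irreducibles of degree 2 over GF(7).
None of them divide f (all give nonzero remainder).
No irreducible factor of degree ≤ 2 exists, so f is irreducible over GF(7).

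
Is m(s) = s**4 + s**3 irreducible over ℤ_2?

Check for roots in ℤ_2: m(0) = 0 → root; m(1) = 0 → root.
m(0) = 0, so (s) divides m(s); m is reducible.

No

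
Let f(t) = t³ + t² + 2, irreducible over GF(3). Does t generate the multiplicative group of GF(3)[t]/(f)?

|GF(3^3)^×| = 3^3 − 1 = 26. Prime factorization: 26 = 2·13.
f is primitive ⇔ t has order 26 in GF(3)[t]/(f), i.e. t^(26/q) ≠ 1 for each prime q | 26.
t^(13) mod f = 1
t^(2) mod f = t².
Since t^(13) = 1, the order of t divides 13 < 26; not primitive.

No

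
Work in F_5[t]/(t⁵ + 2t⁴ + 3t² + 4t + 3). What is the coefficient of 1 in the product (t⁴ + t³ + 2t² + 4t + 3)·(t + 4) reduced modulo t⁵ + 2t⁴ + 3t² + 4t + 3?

Multiply in F_5[t]: (t⁴ + t³ + 2t² + 4t + 3)·(t + 4) = t⁵ + t³ + 2t² + 4t + 2.
Reduce using t⁵ ≡ 3t⁴ + 2t² + t + 2 (mod t⁵ + 2t⁴ + 3t² + 4t + 3).
Reduced: 3t⁴ + t³ + 4t² + 4.

4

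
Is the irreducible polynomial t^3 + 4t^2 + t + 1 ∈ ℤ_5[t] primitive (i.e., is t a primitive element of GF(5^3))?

Write f(t) = t^3 + 4t^2 + t + 1.
|GF(5^3)^×| = 5^3 − 1 = 124. Prime factorization: 124 = 2^2·31.
f is primitive ⇔ t has order 124 in GF(5)[t]/(f), i.e. t^(124/q) ≠ 1 for each prime q | 124.
t^(62) mod f = 1
t^(4) mod f = 3t + 4.
Since t^(62) = 1, the order of t divides 62 < 124; not primitive.

No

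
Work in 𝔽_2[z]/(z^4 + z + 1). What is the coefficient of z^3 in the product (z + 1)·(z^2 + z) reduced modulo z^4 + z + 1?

Multiply in 𝔽_2[z]: (z + 1)·(z^2 + z) = z^3 + z.
Reduced: z^3 + z.

1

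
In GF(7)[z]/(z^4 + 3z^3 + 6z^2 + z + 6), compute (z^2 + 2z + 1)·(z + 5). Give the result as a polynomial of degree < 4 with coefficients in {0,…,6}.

Multiply in GF(7)[z]: (z^2 + 2z + 1)·(z + 5) = z^3 + 4z + 5.
Reduced: z^3 + 4z + 5.

z^3 + 4z + 5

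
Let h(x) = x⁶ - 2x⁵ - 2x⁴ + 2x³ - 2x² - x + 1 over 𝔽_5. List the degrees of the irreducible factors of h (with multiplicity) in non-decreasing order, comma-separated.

1, 1, 4

Roots in 𝔽_5: h(0) = 1; h(1) = 2; h(2) = 0 → root; h(3) = 0 → root; h(4) = 4.
Linear factors from roots: (x - 2), (x + 2).
Complete factorization: h(x) = (x + 2)·(x - 2)·(x⁴ - 2x³ + 2x² - x + 1).
Factor degrees with multiplicity: 1 + 1 + 4 = 6.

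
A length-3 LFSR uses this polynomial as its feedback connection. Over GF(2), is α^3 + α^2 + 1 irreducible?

Write m(α) = α^3 + α^2 + 1.
Check for roots in GF(2): m(0) = 1; m(1) = 1.
No roots. A degree-3 polynomial over a field with no linear factor is irreducible.

Yes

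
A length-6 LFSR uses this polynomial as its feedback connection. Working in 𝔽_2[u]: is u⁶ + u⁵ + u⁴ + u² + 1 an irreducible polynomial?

Yes

Write m(u) = u⁶ + u⁵ + u⁴ + u² + 1.
Check for roots in 𝔽_2: m(0) = 1; m(1) = 1.
No roots, so no linear factors.
Monic irreducibles of degree 2 over GF(2): u² + u + 1.
None of them divide m (all give nonzero remainder).
Monic irreducibles of degree 3 over GF(2): u³ + u + 1, u³ + u² + 1.
None of them divide m (all give nonzero remainder).
No irreducible factor of degree ≤ 3 exists, so m is irreducible over GF(2).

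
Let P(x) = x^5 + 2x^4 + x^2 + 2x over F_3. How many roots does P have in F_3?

Evaluate at each of the 3 elements of F_3:
P(0) = 0 → root; P(1) = 0 → root; P(2) = 0 → root.
Roots: {0, 1, 2}.

3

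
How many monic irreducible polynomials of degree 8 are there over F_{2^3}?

2096640

By the necklace-counting formula, N_8(8) = (1/8) Σ_{d|8} μ(8/d)·8^d.
Divisors of 8: 1, 2, 4, 8; μ(8/d) for each: 0, 0, -1, 1.
Σ = − 8^4 + 8^8 = 16773120.
N = 16773120/8 = 2096640.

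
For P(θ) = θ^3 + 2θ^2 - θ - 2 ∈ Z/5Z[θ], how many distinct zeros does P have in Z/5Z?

3

Evaluate at each of the 5 elements of Z/5Z:
P(0) = 3; P(1) = 0 → root; P(2) = 2; P(3) = 0 → root; P(4) = 0 → root.
Roots: {1, 3, 4}.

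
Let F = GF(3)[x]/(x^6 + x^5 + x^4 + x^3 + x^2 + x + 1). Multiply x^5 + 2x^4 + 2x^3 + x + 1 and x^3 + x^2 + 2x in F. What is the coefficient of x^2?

Multiply in GF(3)[x]: (x^5 + 2x^4 + 2x^3 + x + 1)·(x^3 + x^2 + 2x) = x^8 + 2x^4 + 2x^3 + 2x.
Reduce using x^6 ≡ 2x^5 + 2x^4 + 2x^3 + 2x^2 + 2x + 2 (mod x^6 + x^5 + x^4 + x^3 + x^2 + x + 1).
Reduced: 2x^4 + 2x^3.

0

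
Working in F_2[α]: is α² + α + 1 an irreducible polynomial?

Yes

Write m(α) = α² + α + 1.
Check for roots in F_2: m(0) = 1; m(1) = 1.
No roots. A degree-2 polynomial over a field with no linear factor is irreducible.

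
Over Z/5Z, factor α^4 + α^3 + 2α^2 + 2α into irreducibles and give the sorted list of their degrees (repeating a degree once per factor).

1, 1, 2

Write f(α) = α^4 + α^3 + 2α^2 + 2α.
Roots in Z/5Z: f(0) = 0 → root; f(1) = 1; f(2) = 1; f(3) = 2; f(4) = 0 → root.
Linear factors from roots: (α), (α + 1).
Complete factorization: f(α) = (α)·(α + 1)·(α^2 + 2).
Factor degrees with multiplicity: 1 + 1 + 2 = 4.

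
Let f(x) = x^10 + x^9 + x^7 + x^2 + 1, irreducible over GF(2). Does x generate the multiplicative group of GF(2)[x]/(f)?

|GF(2^10)^×| = 2^10 − 1 = 1023. Prime factorization: 1023 = 3·11·31.
f is primitive ⇔ x has order 1023 in GF(2)[x]/(f), i.e. x^(1023/q) ≠ 1 for each prime q | 1023.
x^(341) mod f = x^8 + x^5.
x^(93) mod f = 1
x^(33) mod f = x^9 + 1.
Since x^(93) = 1, the order of x divides 93 < 1023; not primitive.

No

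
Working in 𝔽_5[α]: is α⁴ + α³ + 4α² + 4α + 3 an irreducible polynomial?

Write g(α) = α⁴ + α³ + 4α² + 4α + 3.
Check for roots in 𝔽_5: g(0) = 3; g(1) = 3; g(2) = 1; g(3) = 4; g(4) = 3.
No roots, so no linear factors.
Degree-2 irreducible divisors: test the 10 monic irreducibles of degree 2 over GF(5).
None of them divide g (all give nonzero remainder).
No irreducible factor of degree ≤ 2 exists, so g is irreducible over GF(5).

Yes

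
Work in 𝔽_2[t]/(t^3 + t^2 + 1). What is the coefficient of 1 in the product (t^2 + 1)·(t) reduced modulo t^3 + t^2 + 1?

Multiply in 𝔽_2[t]: (t^2 + 1)·(t) = t^3 + t.
Reduce using t^3 ≡ t^2 + 1 (mod t^3 + t^2 + 1).
Reduced: t^2 + t + 1.

1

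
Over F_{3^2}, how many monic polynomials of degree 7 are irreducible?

683280

Gauss's count: N_{9}(7) = (1/7) Σ_{d|7} μ(7/d)·9^d.
Divisors of 7: 1, 7; μ(7/d) for each: -1, 1.
Σ = − 9^1 + 9^7 = 4782960.
N = 4782960/7 = 683280.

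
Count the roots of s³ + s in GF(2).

2

Write f(s) = s³ + s.
Evaluate at each of the 2 elements of GF(2):
f(0) = 0 → root; f(1) = 0 → root.
Roots: {0, 1}.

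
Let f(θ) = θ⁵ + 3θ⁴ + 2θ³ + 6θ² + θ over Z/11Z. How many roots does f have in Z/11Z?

2

Evaluate at each of the 11 elements of Z/11Z:
f(0) = 0 → root; f(1) = 2; f(2) = 1; f(3) = 3; f(4) = 7; f(5) = 4; f(6) = 9; f(7) = 5; f(8) = 8; f(9) = 0 → root; f(10) = 5.
Roots: {0, 9}.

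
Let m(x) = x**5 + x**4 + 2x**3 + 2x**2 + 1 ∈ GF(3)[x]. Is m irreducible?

Yes

Check for roots in GF(3): m(0) = 1; m(1) = 1; m(2) = 1.
No roots, so no linear factors.
Monic irreducibles of degree 2 over GF(3): x**2 + 1, x**2 + x + 2, x**2 + 2x + 2.
None of them divide m (all give nonzero remainder).
No irreducible factor of degree ≤ 2 exists, so m is irreducible over GF(3).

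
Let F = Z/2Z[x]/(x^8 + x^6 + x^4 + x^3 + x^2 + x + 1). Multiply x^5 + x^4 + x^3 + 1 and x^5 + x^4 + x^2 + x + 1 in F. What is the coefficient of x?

Multiply in Z/2Z[x]: (x^5 + x^4 + x^3 + 1)·(x^5 + x^4 + x^2 + x + 1) = x^10 + x^4 + x^3 + x^2 + x + 1.
Reduce using x^8 ≡ x^6 + x^4 + x^3 + x^2 + x + 1 (mod x^8 + x^6 + x^4 + x^3 + x^2 + x + 1).
Reduced: x^5 + x^4 + x^3 + x^2.

0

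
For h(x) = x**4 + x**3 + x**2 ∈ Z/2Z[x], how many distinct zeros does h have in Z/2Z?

1

Evaluate at each of the 2 elements of Z/2Z:
h(0) = 0 → root; h(1) = 1.
Roots: {0}.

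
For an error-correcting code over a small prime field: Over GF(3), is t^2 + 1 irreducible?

Write m(t) = t^2 + 1.
Check for roots in GF(3): m(0) = 1; m(1) = 2; m(2) = 2.
No roots. A degree-2 polynomial over a field with no linear factor is irreducible.

Yes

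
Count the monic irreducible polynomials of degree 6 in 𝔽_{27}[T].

64566684

Gauss's count: N_{27}(6) = (1/6) Σ_{d|6} μ(6/d)·27^d.
Divisors of 6: 1, 2, 3, 6; μ(6/d) for each: 1, -1, -1, 1.
Σ = 27^1 − 27^2 − 27^3 + 27^6 = 387400104.
N = 387400104/6 = 64566684.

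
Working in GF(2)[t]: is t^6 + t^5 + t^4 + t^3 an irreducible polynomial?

No

Write P(t) = t^6 + t^5 + t^4 + t^3.
Check for roots in GF(2): P(0) = 0 → root; P(1) = 0 → root.
P(0) = 0, so (t) divides P(t); P is reducible.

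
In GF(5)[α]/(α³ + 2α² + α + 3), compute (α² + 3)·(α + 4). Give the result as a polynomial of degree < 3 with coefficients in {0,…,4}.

Multiply in GF(5)[α]: (α² + 3)·(α + 4) = α³ + 4α² + 3α + 2.
Reduce using α³ ≡ 3α² + 4α + 2 (mod α³ + 2α² + α + 3).
Reduced: 2α² + 2α + 4.

2α^2 + 2α + 4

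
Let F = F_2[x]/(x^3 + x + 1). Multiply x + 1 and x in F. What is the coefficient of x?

1

Multiply in F_2[x]: (x + 1)·(x) = x^2 + x.
Reduced: x^2 + x.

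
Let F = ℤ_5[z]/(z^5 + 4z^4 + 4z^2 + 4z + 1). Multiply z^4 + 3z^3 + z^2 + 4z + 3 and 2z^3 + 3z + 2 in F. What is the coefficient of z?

Multiply in ℤ_5[z]: (z^4 + 3z^3 + z^2 + 4z + 3)·(2z^3 + 3z + 2) = 2z^7 + z^6 + 4z^4 + 4z^2 + 2z + 1.
Reduce using z^5 ≡ z^4 + z^2 + z + 4 (mod z^5 + 4z^4 + 4z^2 + 4z + 1).
Reduced: 4z^4 + 3z^2 + 2z + 3.

2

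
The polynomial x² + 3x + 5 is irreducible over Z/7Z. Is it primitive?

Yes

Write f(x) = x² + 3x + 5.
|GF(7^2)^×| = 7^2 − 1 = 48. Prime factorization: 48 = 2^4·3.
f is primitive ⇔ x has order 48 in GF(7)[x]/(f), i.e. x^(48/q) ≠ 1 for each prime q | 48.
x^(24) mod f = 6.
x^(16) mod f = 4.
None equal 1, so x has full order 48; f is primitive.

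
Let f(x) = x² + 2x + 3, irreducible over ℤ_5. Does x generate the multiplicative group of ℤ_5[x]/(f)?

|GF(5^2)^×| = 5^2 − 1 = 24. Prime factorization: 24 = 2^3·3.
f is primitive ⇔ x has order 24 in GF(5)[x]/(f), i.e. x^(24/q) ≠ 1 for each prime q | 24.
x^(12) mod f = 4.
x^(8) mod f = 4x + 1.
None equal 1, so x has full order 24; f is primitive.

Yes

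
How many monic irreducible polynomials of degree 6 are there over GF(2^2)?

670

By the necklace-counting formula, N_4(6) = (1/6) Σ_{d|6} μ(6/d)·4^d.
Divisors of 6: 1, 2, 3, 6; μ(6/d) for each: 1, -1, -1, 1.
Σ = 4^1 − 4^2 − 4^3 + 4^6 = 4020.
N = 4020/6 = 670.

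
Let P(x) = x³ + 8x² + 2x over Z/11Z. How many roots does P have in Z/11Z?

Evaluate at each of the 11 elements of Z/11Z:
P(0) = 0 → root; P(1) = 0 → root; P(2) = 0 → root; P(3) = 6; P(4) = 2; P(5) = 5; P(6) = 10; P(7) = 1; P(8) = 6; P(9) = 9; P(10) = 5.
Roots: {0, 1, 2}.

3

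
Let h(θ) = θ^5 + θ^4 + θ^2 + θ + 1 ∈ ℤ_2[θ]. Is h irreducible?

Check for roots in ℤ_2: h(0) = 1; h(1) = 1.
No roots, so no linear factors.
Monic irreducibles of degree 2 over GF(2): θ^2 + θ + 1.
None of them divide h (all give nonzero remainder).
No irreducible factor of degree ≤ 2 exists, so h is irreducible over GF(2).

Yes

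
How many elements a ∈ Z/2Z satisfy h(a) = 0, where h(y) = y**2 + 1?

Evaluate at each of the 2 elements of Z/2Z:
h(0) = 1; h(1) = 0 → root.
Roots: {1}.

1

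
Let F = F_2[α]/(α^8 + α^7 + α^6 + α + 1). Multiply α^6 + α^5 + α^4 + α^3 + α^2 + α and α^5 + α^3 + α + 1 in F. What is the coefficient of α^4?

0

Multiply in F_2[α]: (α^6 + α^5 + α^4 + α^3 + α^2 + α)·(α^5 + α^3 + α + 1) = α^11 + α^10 + α^7 + α^5 + α^4 + α.
Reduce using α^8 ≡ α^7 + α^6 + α + 1 (mod α^8 + α^7 + α^6 + α + 1).
Reduced: α^7 + α^6 + α^5 + α^3 + α^2 + α + 1.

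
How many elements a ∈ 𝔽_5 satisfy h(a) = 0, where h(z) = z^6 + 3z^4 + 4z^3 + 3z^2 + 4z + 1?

3

Evaluate at each of the 5 elements of 𝔽_5:
h(0) = 1; h(1) = 1; h(2) = 0 → root; h(3) = 0 → root; h(4) = 0 → root.
Roots: {2, 3, 4}.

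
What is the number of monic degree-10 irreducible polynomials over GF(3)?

The number of monic irreducibles of degree 10 over GF(3) is (1/10)·Σ_{d∣10} μ(10/d) 3^d.
Divisors of 10: 1, 2, 5, 10; μ(10/d) for each: 1, -1, -1, 1.
Σ = 3^1 − 3^2 − 3^5 + 3^10 = 58800.
N = 58800/10 = 5880.

5880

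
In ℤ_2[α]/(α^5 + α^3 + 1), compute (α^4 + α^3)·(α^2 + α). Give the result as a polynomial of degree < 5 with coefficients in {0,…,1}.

α

Multiply in ℤ_2[α]: (α^4 + α^3)·(α^2 + α) = α^6 + α^4.
Reduce using α^5 ≡ α^3 + 1 (mod α^5 + α^3 + 1).
Reduced: α.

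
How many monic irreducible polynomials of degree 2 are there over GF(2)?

1

By the necklace-counting formula, N_2(2) = (1/2) Σ_{d|2} μ(2/d)·2^d.
Divisors of 2: 1, 2; μ(2/d) for each: -1, 1.
Σ = − 2^1 + 2^2 = 2.
N = 2/2 = 1.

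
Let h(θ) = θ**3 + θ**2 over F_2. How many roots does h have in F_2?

Evaluate at each of the 2 elements of F_2:
h(0) = 0 → root; h(1) = 0 → root.
Roots: {0, 1}.

2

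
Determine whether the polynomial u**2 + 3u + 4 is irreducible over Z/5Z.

Write m(u) = u**2 + 3u + 4.
Check for roots in Z/5Z: m(0) = 4; m(1) = 3; m(2) = 4; m(3) = 2; m(4) = 2.
No roots. A degree-2 polynomial over a field with no linear factor is irreducible.

Yes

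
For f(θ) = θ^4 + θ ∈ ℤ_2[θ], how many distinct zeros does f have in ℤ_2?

2

Evaluate at each of the 2 elements of ℤ_2:
f(0) = 0 → root; f(1) = 0 → root.
Roots: {0, 1}.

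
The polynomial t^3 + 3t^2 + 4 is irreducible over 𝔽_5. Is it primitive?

No

Write f(t) = t^3 + 3t^2 + 4.
|GF(5^3)^×| = 5^3 − 1 = 124. Prime factorization: 124 = 2^2·31.
f is primitive ⇔ t has order 124 in GF(5)[t]/(f), i.e. t^(124/q) ≠ 1 for each prime q | 124.
t^(62) mod f = 1
t^(4) mod f = 4t^2 + t + 2.
Since t^(62) = 1, the order of t divides 62 < 124; not primitive.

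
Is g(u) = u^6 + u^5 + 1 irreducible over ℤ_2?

Check for roots in ℤ_2: g(0) = 1; g(1) = 1.
No roots, so no linear factors.
Monic irreducibles of degree 2 over GF(2): u^2 + u + 1.
None of them divide g (all give nonzero remainder).
Monic irreducibles of degree 3 over GF(2): u^3 + u + 1, u^3 + u^2 + 1.
None of them divide g (all give nonzero remainder).
No irreducible factor of degree ≤ 3 exists, so g is irreducible over GF(2).

Yes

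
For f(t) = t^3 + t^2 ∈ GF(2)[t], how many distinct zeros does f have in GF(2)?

Evaluate at each of the 2 elements of GF(2):
f(0) = 0 → root; f(1) = 0 → root.
Roots: {0, 1}.

2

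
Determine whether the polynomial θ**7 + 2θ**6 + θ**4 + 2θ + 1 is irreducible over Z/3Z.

Yes

Write P(θ) = θ**7 + 2θ**6 + θ**4 + 2θ + 1.
Check for roots in Z/3Z: P(0) = 1; P(1) = 1; P(2) = 1.
No roots, so no linear factors.
Monic irreducibles of degree 2 over GF(3): θ**2 + 1, θ**2 + θ + 2, θ**2 + 2θ + 2.
None of them divide P (all give nonzero remainder).
Degree-3 irreducible divisors: test the 8 monic irreducibles of degree 3 over GF(3).
None of them divide P (all give nonzero remainder).
No irreducible factor of degree ≤ 3 exists, so P is irreducible over GF(3).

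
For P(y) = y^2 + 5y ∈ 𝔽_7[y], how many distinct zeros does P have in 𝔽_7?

2

Evaluate at each of the 7 elements of 𝔽_7:
P(0) = 0 → root; P(1) = 6; P(2) = 0 → root; P(3) = 3; P(4) = 1; P(5) = 1; P(6) = 3.
Roots: {0, 2}.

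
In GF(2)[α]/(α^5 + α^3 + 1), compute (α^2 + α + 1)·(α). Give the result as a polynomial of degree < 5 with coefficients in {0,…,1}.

α^3 + α^2 + α

Multiply in GF(2)[α]: (α^2 + α + 1)·(α) = α^3 + α^2 + α.
Reduced: α^3 + α^2 + α.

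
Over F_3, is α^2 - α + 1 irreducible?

No

Write m(α) = α^2 - α + 1.
Check for roots in F_3: m(0) = 1; m(1) = 1; m(2) = 0 → root.
m(2) = 0, so (α − 2) divides m(α); m is reducible.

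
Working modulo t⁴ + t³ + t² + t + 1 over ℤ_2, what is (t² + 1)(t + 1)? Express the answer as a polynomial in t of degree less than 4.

t^3 + t^2 + t + 1

Multiply in ℤ_2[t]: (t² + 1)·(t + 1) = t³ + t² + t + 1.
Reduced: t³ + t² + t + 1.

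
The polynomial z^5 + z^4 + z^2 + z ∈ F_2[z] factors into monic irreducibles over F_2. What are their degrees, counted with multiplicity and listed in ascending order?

1, 1, 1, 2

Write h(z) = z^5 + z^4 + z^2 + z.
Roots in F_2: h(0) = 0 → root; h(1) = 0 → root.
Linear factors from roots: (z), (z + 1).
Complete factorization: h(z) = (z)·(z + 1)^2·(z^2 + z + 1).
Factor degrees with multiplicity: 1 + 1 + 1 + 2 = 5.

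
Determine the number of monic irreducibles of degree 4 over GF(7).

588

x^(7^4) − x is the product of all monic irreducibles of degree dividing 4; Möbius inversion gives N = (1/4) Σ μ(4/d)·7^d.
Divisors of 4: 1, 2, 4; μ(4/d) for each: 0, -1, 1.
Σ = − 7^2 + 7^4 = 2352.
N = 2352/4 = 588.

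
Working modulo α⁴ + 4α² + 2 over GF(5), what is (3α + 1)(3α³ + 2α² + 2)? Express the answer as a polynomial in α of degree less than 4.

Multiply in GF(5)[α]: (3α + 1)·(3α³ + 2α² + 2) = 4α⁴ + 4α³ + 2α² + α + 2.
Reduce using α⁴ ≡ α² + 3 (mod α⁴ + 4α² + 2).
Reduced: 4α³ + α² + α + 4.

4α^3 + α^2 + α + 4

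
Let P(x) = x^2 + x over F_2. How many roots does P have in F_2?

Evaluate at each of the 2 elements of F_2:
P(0) = 0 → root; P(1) = 0 → root.
Roots: {0, 1}.

2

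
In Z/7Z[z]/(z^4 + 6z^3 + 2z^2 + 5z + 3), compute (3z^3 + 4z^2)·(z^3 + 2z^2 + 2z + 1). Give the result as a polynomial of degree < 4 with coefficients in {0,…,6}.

5z^3 + 3z

Multiply in Z/7Z[z]: (3z^3 + 4z^2)·(z^3 + 2z^2 + 2z + 1) = 3z^6 + 3z^5 + 4z^3 + 4z^2.
Reduce using z^4 ≡ z^3 + 5z^2 + 2z + 4 (mod z^4 + 6z^3 + 2z^2 + 5z + 3).
Reduced: 5z^3 + 3z.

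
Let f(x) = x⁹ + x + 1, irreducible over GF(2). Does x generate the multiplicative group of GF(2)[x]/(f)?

|GF(2^9)^×| = 2^9 − 1 = 511. Prime factorization: 511 = 7·73.
f is primitive ⇔ x has order 511 in GF(2)[x]/(f), i.e. x^(511/q) ≠ 1 for each prime q | 511.
x^(73) mod f = 1
x^(7) mod f = x⁷.
Since x^(73) = 1, the order of x divides 73 < 511; not primitive.

No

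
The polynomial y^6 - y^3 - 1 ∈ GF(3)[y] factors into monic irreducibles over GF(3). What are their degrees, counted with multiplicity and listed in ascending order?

2, 2, 2

Write g(y) = y^6 - y^3 - 1.
Roots in GF(3): g(0) = 2; g(1) = 2; g(2) = 1.
Complete factorization: g(y) = (y^2 - y - 1)^3.
Factor degrees with multiplicity: 2 + 2 + 2 = 6.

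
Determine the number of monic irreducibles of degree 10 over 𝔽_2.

99

Gauss's count: N_{2}(10) = (1/10) Σ_{d|10} μ(10/d)·2^d.
Divisors of 10: 1, 2, 5, 10; μ(10/d) for each: 1, -1, -1, 1.
Σ = 2^1 − 2^2 − 2^5 + 2^10 = 990.
N = 990/10 = 99.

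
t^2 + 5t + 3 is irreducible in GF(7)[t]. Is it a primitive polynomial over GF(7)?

Write f(t) = t^2 + 5t + 3.
|GF(7^2)^×| = 7^2 − 1 = 48. Prime factorization: 48 = 2^4·3.
f is primitive ⇔ t has order 48 in GF(7)[t]/(f), i.e. t^(48/q) ≠ 1 for each prime q | 48.
t^(24) mod f = 6.
t^(16) mod f = 2.
None equal 1, so t has full order 48; f is primitive.

Yes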